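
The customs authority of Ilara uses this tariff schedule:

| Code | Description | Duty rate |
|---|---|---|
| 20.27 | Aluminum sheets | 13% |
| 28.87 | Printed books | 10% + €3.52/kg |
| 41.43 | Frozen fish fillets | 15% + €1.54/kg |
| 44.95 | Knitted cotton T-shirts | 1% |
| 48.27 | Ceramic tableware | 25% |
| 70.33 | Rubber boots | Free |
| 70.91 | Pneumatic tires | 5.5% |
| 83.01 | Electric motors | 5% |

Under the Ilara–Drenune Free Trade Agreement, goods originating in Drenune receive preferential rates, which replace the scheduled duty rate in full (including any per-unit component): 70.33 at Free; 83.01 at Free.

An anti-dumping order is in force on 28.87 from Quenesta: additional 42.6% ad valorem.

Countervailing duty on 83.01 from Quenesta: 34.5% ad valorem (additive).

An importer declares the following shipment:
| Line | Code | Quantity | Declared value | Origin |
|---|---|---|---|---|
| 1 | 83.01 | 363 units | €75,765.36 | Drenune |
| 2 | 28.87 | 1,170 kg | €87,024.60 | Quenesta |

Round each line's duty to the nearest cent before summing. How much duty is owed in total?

Line 1 (83.01, Drenune, 363 units, €75,765.36):
Base rate for 83.01 is 5%.
Origin Drenune qualifies under the Ilara–Drenune agreement and 83.01 is covered: preferential rate Free applies instead.
The additional-duty order on 83.01 targets Quenesta, not Drenune; it does not apply.
Duty = €75,765.36 × 0% = €0.00.
Line 2 (28.87, Quenesta, 1,170 kg, €87,024.60):
Base rate for 28.87 is 10% + €3.52/kg.
Additional duty on 28.87 from Quenesta: +42.6%. Applied ad valorem rate: 10% + 42.6% = 52.6%.
Duty = €87,024.60 × 52.6% + 1,170 × €3.52 = €49,893.34.
Total = €0.00 + €49,893.34 = €49,893.34.

€49,893.34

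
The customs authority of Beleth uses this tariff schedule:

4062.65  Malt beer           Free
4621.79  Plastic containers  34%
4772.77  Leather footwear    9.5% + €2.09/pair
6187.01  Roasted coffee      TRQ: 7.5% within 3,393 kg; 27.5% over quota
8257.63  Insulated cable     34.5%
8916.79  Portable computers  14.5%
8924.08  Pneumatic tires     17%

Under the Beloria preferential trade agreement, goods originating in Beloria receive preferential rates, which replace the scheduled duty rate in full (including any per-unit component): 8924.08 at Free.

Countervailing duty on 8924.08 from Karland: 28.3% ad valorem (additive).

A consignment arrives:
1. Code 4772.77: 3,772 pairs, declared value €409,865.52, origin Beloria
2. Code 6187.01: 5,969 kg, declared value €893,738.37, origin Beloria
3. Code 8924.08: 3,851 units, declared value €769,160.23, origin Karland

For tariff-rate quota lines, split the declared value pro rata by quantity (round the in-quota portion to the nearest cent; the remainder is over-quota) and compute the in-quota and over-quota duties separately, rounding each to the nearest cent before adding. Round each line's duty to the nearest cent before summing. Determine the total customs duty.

€539,421.55

Line 1 (4772.77, Beloria, 3,772 pairs, €409,865.52):
Base rate for 4772.77 is 9.5% + €2.09/pair.
Origin Beloria is the FTA partner but 4772.77 is not on the preference list; base rate stands.
Duty = €409,865.52 × 9.5% + 3,772 × €2.09 = €46,820.70.
Line 2 (6187.01, Beloria, 5,969 kg, €893,738.37):
Code 6187.01 is under a tariff-rate quota (threshold 3,393 kg). In-quota: 3,393 kg at 7.5%; over-quota: 2,576 kg at 27.5%.
Pro-rata value split: in-quota = €893,738.37 × 3,393/5,969 = €508,033.89; over-quota = €893,738.37 − €508,033.89 = €385,704.48.
In-quota duty = €508,033.89 × 7.5% = €38,102.54. Over-quota duty = €385,704.48 × 27.5% = €106,068.73.
Line duty = €38,102.54 + €106,068.73 = €144,171.27.
Line 3 (8924.08, Karland, 3,851 units, €769,160.23):
Base rate for 8924.08 is 17%.
8924.08 has an FTA preferential rate, but origin Karland is not Beloria; base rate stands.
Additional duty on 8924.08 from Karland: +28.3%. Applied ad valorem rate: 17% + 28.3% = 45.3%.
Duty = €769,160.23 × 45.3% = €348,429.58.
Total = €46,820.70 + €144,171.27 + €348,429.58 = €539,421.55.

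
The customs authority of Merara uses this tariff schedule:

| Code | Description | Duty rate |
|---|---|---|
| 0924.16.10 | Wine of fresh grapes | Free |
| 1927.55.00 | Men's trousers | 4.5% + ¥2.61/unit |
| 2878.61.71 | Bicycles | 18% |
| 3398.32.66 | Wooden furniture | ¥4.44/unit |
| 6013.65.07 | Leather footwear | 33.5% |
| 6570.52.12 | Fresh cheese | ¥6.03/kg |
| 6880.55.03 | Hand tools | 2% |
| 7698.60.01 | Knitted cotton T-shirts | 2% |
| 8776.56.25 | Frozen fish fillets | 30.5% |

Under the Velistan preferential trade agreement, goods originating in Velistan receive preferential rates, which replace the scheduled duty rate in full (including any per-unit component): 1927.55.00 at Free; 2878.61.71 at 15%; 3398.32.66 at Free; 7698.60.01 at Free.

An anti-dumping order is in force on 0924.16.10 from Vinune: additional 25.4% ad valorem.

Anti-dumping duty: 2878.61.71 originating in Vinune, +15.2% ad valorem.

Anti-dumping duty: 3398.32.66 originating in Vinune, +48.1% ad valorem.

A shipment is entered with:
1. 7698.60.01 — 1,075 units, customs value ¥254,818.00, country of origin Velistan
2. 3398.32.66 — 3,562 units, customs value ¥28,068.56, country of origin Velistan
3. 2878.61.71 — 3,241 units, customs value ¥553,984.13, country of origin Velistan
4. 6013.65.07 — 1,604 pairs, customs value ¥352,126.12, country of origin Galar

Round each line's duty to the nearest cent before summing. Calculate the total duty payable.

Line 1 (7698.60.01, Velistan, 1,075 units, ¥254,818.00):
Base rate for 7698.60.01 is 2%.
Origin Velistan qualifies under the Merara–Velistan agreement and 7698.60.01 is covered: preferential rate Free applies instead.
Duty = ¥254,818.00 × 0% = ¥0.00.
Line 2 (3398.32.66, Velistan, 3,562 units, ¥28,068.56):
Base rate for 3398.32.66 is ¥4.44/unit.
Origin Velistan qualifies under the Merara–Velistan agreement and 3398.32.66 is covered: preferential rate Free applies instead.
The additional-duty order on 3398.32.66 targets Vinune, not Velistan; it does not apply.
Duty = ¥28,068.56 × 0% = ¥0.00.
Line 3 (2878.61.71, Velistan, 3,241 units, ¥553,984.13):
Base rate for 2878.61.71 is 18%.
Origin Velistan qualifies under the Merara–Velistan agreement and 2878.61.71 is covered: preferential rate 15% applies instead.
The additional-duty order on 2878.61.71 targets Vinune, not Velistan; it does not apply.
Duty = ¥553,984.13 × 15% = ¥83,097.62.
Line 4 (6013.65.07, Galar, 1,604 pairs, ¥352,126.12):
Base rate for 6013.65.07 is 33.5%.
Duty = ¥352,126.12 × 33.5% = ¥117,962.25.
Total = ¥0.00 + ¥0.00 + ¥83,097.62 + ¥117,962.25 = ¥201,059.87.

¥201,059.87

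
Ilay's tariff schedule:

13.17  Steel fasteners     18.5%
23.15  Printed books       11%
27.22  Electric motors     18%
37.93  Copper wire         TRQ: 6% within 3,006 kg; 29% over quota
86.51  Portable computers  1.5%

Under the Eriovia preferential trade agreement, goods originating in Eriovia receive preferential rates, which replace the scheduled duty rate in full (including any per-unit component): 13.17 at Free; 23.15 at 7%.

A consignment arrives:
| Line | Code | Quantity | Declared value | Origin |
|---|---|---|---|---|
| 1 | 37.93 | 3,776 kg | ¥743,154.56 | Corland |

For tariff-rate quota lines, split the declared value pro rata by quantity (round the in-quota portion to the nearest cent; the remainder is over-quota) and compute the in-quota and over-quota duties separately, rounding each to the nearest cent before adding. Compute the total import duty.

¥79,444.32

Line 1 (37.93, Corland, 3,776 kg, ¥743,154.56):
Code 37.93 is under a tariff-rate quota (threshold 3,006 kg). In-quota: 3,006 kg at 6%; over-quota: 770 kg at 29%.
Pro-rata value split: in-quota = ¥743,154.56 × 3,006/3,776 = ¥591,610.86; over-quota = ¥743,154.56 − ¥591,610.86 = ¥151,543.70.
In-quota duty = ¥591,610.86 × 6% = ¥35,496.65. Over-quota duty = ¥151,543.70 × 29% = ¥43,947.67.
Line duty = ¥35,496.65 + ¥43,947.67 = ¥79,444.32.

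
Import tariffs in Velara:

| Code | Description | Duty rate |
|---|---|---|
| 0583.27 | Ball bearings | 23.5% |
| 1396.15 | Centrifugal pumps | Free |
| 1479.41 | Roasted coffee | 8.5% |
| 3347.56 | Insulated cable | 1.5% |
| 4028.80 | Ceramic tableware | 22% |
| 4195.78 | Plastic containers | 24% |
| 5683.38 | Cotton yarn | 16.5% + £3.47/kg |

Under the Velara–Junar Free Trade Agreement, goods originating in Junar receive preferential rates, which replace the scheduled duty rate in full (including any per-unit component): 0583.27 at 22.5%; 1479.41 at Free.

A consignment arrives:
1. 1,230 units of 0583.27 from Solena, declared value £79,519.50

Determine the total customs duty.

£18,687.08

Line 1 (0583.27, Solena, 1,230 units, £79,519.50):
Base rate for 0583.27 is 23.5%.
0583.27 has an FTA preferential rate, but origin Solena is not Junar; base rate stands.
Duty = £79,519.50 × 23.5% = £18,687.08.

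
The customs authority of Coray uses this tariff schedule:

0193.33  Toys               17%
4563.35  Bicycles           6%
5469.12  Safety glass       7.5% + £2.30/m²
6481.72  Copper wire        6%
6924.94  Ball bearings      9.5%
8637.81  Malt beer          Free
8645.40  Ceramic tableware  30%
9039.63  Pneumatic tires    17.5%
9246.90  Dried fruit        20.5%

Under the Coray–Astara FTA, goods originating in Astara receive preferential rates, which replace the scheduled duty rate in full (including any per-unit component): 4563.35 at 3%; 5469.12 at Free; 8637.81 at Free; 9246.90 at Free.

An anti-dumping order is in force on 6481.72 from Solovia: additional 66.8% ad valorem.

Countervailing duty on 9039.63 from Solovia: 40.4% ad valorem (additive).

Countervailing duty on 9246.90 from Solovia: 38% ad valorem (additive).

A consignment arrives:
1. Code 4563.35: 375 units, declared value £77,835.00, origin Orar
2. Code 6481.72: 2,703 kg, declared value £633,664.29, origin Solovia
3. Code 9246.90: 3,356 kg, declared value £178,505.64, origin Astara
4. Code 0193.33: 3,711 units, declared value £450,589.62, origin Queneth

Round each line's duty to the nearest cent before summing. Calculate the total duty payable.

£542,577.94

Line 1 (4563.35, Orar, 375 units, £77,835.00):
Base rate for 4563.35 is 6%.
4563.35 has an FTA preferential rate, but origin Orar is not Astara; base rate stands.
Duty = £77,835.00 × 6% = £4,670.10.
Line 2 (6481.72, Solovia, 2,703 kg, £633,664.29):
Base rate for 6481.72 is 6%.
Additional duty on 6481.72 from Solovia: +66.8%. Applied ad valorem rate: 6% + 66.8% = 72.8%.
Duty = £633,664.29 × 72.8% = £461,307.60.
Line 3 (9246.90, Astara, 3,356 kg, £178,505.64):
Base rate for 9246.90 is 20.5%.
Origin Astara qualifies under the Coray–Astara agreement and 9246.90 is covered: preferential rate Free applies instead.
The additional-duty order on 9246.90 targets Solovia, not Astara; it does not apply.
Duty = £178,505.64 × 0% = £0.00.
Line 4 (0193.33, Queneth, 3,711 units, £450,589.62):
Base rate for 0193.33 is 17%.
Duty = £450,589.62 × 17% = £76,600.24.
Total = £4,670.10 + £461,307.60 + £0.00 + £76,600.24 = £542,577.94.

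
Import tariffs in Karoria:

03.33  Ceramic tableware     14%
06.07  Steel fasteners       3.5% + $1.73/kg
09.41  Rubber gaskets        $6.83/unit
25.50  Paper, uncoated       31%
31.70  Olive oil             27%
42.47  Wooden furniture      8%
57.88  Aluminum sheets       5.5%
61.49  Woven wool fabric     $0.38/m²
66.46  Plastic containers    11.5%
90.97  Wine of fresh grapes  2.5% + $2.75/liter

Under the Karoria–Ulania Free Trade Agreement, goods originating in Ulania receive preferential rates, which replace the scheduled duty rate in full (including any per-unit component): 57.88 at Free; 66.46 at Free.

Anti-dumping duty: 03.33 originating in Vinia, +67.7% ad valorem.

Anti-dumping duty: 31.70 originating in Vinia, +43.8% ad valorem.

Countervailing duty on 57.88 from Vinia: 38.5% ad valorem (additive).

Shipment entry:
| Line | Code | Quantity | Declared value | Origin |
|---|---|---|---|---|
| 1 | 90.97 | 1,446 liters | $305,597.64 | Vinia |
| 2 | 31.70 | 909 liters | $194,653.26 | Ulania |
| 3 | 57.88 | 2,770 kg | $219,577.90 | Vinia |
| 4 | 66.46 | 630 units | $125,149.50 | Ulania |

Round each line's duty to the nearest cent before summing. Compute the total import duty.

$160,787.10

Line 1 (90.97, Vinia, 1,446 liters, $305,597.64):
Base rate for 90.97 is 2.5% + $2.75/liter.
Duty = $305,597.64 × 2.5% + 1,446 × $2.75 = $11,616.44.
Line 2 (31.70, Ulania, 909 liters, $194,653.26):
Base rate for 31.70 is 27%.
Origin Ulania is the FTA partner but 31.70 is not on the preference list; base rate stands.
The additional-duty order on 31.70 targets Vinia, not Ulania; it does not apply.
Duty = $194,653.26 × 27% = $52,556.38.
Line 3 (57.88, Vinia, 2,770 kg, $219,577.90):
Base rate for 57.88 is 5.5%.
57.88 has an FTA preferential rate, but origin Vinia is not Ulania; base rate stands.
Additional duty on 57.88 from Vinia: +38.5%. Applied ad valorem rate: 5.5% + 38.5% = 44%.
Duty = $219,577.90 × 44% = $96,614.28.
Line 4 (66.46, Ulania, 630 units, $125,149.50):
Base rate for 66.46 is 11.5%.
Origin Ulania qualifies under the Karoria–Ulania agreement and 66.46 is covered: preferential rate Free applies instead.
Duty = $125,149.50 × 0% = $0.00.
Total = $11,616.44 + $52,556.38 + $96,614.28 + $0.00 = $160,787.10.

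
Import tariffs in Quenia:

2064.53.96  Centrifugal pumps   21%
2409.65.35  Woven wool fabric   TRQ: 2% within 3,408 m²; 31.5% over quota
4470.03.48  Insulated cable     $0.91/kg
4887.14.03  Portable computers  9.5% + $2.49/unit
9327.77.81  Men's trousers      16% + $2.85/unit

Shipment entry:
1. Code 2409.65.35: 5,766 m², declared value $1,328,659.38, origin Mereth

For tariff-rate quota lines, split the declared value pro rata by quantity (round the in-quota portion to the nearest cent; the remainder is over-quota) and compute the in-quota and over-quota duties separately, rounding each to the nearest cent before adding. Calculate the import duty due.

Line 1 (2409.65.35, Mereth, 5,766 m², $1,328,659.38):
Code 2409.65.35 is under a tariff-rate quota (threshold 3,408 m²). In-quota: 3,408 m² at 2%; over-quota: 2,358 m² at 31.5%.
Pro-rata value split: in-quota = $1,328,659.38 × 3,408/5,766 = $785,305.44; over-quota = $1,328,659.38 − $785,305.44 = $543,353.94.
In-quota duty = $785,305.44 × 2% = $15,706.11. Over-quota duty = $543,353.94 × 31.5% = $171,156.49.
Line duty = $15,706.11 + $171,156.49 = $186,862.60.

$186,862.60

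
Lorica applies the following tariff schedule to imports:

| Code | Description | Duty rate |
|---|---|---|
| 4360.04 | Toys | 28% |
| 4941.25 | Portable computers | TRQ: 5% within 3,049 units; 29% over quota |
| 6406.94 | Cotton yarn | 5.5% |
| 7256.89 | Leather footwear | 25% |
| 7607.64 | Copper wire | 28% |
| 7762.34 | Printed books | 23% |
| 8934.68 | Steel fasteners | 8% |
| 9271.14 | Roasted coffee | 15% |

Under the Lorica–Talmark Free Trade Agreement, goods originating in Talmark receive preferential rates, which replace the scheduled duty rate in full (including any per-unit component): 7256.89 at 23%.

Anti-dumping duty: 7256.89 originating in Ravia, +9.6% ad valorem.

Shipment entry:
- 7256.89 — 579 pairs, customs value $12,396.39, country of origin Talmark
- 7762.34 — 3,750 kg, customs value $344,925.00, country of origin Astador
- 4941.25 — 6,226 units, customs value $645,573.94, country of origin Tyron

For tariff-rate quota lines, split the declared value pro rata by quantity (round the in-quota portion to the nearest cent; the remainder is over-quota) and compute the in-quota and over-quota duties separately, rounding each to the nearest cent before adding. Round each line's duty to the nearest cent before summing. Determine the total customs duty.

Line 1 (7256.89, Talmark, 579 pairs, $12,396.39):
Base rate for 7256.89 is 25%.
Origin Talmark qualifies under the Lorica–Talmark agreement and 7256.89 is covered: preferential rate 23% applies instead.
The additional-duty order on 7256.89 targets Ravia, not Talmark; it does not apply.
Duty = $12,396.39 × 23% = $2,851.17.
Line 2 (7762.34, Astador, 3,750 kg, $344,925.00):
Base rate for 7762.34 is 23%.
Duty = $344,925.00 × 23% = $79,332.75.
Line 3 (4941.25, Tyron, 6,226 units, $645,573.94):
Code 4941.25 is under a tariff-rate quota (threshold 3,049 units). In-quota: 3,049 units at 5%; over-quota: 3,177 units at 29%.
Pro-rata value split: in-quota = $645,573.94 × 3,049/6,226 = $316,150.81; over-quota = $645,573.94 − $316,150.81 = $329,423.13.
In-quota duty = $316,150.81 × 5% = $15,807.54. Over-quota duty = $329,423.13 × 29% = $95,532.71.
Line duty = $15,807.54 + $95,532.71 = $111,340.25.
Total = $2,851.17 + $79,332.75 + $111,340.25 = $193,524.17.

$193,524.17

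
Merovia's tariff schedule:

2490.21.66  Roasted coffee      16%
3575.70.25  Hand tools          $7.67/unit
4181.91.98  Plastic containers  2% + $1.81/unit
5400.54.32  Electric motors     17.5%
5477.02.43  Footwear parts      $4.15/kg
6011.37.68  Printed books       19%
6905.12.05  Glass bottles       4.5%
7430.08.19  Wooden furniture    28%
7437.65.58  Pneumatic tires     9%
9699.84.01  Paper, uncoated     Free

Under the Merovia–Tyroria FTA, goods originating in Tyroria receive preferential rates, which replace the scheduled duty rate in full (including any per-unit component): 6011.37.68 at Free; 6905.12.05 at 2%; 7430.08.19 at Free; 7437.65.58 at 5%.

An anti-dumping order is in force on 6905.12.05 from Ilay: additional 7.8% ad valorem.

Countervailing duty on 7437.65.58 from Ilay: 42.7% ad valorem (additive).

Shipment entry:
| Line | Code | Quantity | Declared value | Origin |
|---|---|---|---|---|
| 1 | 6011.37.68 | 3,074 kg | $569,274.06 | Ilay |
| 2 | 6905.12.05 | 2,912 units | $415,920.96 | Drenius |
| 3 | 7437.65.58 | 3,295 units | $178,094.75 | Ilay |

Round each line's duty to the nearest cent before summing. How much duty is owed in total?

$218,953.50

Line 1 (6011.37.68, Ilay, 3,074 kg, $569,274.06):
Base rate for 6011.37.68 is 19%.
6011.37.68 has an FTA preferential rate, but origin Ilay is not Tyroria; base rate stands.
Duty = $569,274.06 × 19% = $108,162.07.
Line 2 (6905.12.05, Drenius, 2,912 units, $415,920.96):
Base rate for 6905.12.05 is 4.5%.
6905.12.05 has an FTA preferential rate, but origin Drenius is not Tyroria; base rate stands.
The additional-duty order on 6905.12.05 targets Ilay, not Drenius; it does not apply.
Duty = $415,920.96 × 4.5% = $18,716.44.
Line 3 (7437.65.58, Ilay, 3,295 units, $178,094.75):
Base rate for 7437.65.58 is 9%.
7437.65.58 has an FTA preferential rate, but origin Ilay is not Tyroria; base rate stands.
Additional duty on 7437.65.58 from Ilay: +42.7%. Applied ad valorem rate: 9% + 42.7% = 51.7%.
Duty = $178,094.75 × 51.7% = $92,074.99.
Total = $108,162.07 + $18,716.44 + $92,074.99 = $218,953.50.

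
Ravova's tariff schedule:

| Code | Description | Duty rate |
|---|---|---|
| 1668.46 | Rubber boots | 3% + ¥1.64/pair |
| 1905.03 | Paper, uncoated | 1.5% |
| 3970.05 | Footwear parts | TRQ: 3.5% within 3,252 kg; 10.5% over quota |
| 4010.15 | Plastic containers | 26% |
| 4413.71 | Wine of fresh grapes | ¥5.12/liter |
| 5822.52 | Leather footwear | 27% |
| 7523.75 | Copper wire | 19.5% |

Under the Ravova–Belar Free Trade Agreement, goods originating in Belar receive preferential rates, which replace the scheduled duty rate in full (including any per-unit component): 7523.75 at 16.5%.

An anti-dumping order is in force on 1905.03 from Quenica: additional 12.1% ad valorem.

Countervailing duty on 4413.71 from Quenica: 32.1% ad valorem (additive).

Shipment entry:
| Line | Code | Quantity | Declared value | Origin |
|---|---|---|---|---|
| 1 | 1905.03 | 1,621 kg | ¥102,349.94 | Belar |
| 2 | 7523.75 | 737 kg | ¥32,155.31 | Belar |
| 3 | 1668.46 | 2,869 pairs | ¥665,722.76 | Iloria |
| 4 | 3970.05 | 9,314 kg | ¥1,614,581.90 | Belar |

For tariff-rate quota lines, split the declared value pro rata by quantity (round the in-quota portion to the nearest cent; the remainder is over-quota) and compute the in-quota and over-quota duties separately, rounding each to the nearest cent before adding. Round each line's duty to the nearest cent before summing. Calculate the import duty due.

Line 1 (1905.03, Belar, 1,621 kg, ¥102,349.94):
Base rate for 1905.03 is 1.5%.
Origin Belar is the FTA partner but 1905.03 is not on the preference list; base rate stands.
The additional-duty order on 1905.03 targets Quenica, not Belar; it does not apply.
Duty = ¥102,349.94 × 1.5% = ¥1,535.25.
Line 2 (7523.75, Belar, 737 kg, ¥32,155.31):
Base rate for 7523.75 is 19.5%.
Origin Belar qualifies under the Ravova–Belar agreement and 7523.75 is covered: preferential rate 16.5% applies instead.
Duty = ¥32,155.31 × 16.5% = ¥5,305.63.
Line 3 (1668.46, Iloria, 2,869 pairs, ¥665,722.76):
Base rate for 1668.46 is 3% + ¥1.64/pair.
Duty = ¥665,722.76 × 3% + 2,869 × ¥1.64 = ¥24,676.84.
Line 4 (3970.05, Belar, 9,314 kg, ¥1,614,581.90):
Code 3970.05 is under a tariff-rate quota (threshold 3,252 kg). In-quota: 3,252 kg at 3.5%; over-quota: 6,062 kg at 10.5%.
Pro-rata value split: in-quota = ¥1,614,581.90 × 3,252/9,314 = ¥563,734.20; over-quota = ¥1,614,581.90 − ¥563,734.20 = ¥1,050,847.70.
In-quota duty = ¥563,734.20 × 3.5% = ¥19,730.70. Over-quota duty = ¥1,050,847.70 × 10.5% = ¥110,339.01.
Line duty = ¥19,730.70 + ¥110,339.01 = ¥130,069.71.
Total = ¥1,535.25 + ¥5,305.63 + ¥24,676.84 + ¥130,069.71 = ¥161,587.43.

¥161,587.43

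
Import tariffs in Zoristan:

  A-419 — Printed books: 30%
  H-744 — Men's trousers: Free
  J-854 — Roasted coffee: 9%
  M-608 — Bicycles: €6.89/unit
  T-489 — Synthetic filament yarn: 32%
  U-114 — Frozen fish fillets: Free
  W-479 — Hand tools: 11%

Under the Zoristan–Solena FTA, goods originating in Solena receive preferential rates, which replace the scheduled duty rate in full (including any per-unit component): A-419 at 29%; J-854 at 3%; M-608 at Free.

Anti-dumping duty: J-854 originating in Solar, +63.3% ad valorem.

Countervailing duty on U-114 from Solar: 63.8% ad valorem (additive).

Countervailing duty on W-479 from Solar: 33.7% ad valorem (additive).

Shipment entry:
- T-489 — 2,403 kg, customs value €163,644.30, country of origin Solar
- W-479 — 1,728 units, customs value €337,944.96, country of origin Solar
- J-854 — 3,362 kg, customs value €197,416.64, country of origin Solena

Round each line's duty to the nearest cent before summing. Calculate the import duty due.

Line 1 (T-489, Solar, 2,403 kg, €163,644.30):
Base rate for T-489 is 32%.
Duty = €163,644.30 × 32% = €52,366.18.
Line 2 (W-479, Solar, 1,728 units, €337,944.96):
Base rate for W-479 is 11%.
Additional duty on W-479 from Solar: +33.7%. Applied ad valorem rate: 11% + 33.7% = 44.7%.
Duty = €337,944.96 × 44.7% = €151,061.40.
Line 3 (J-854, Solena, 3,362 kg, €197,416.64):
Base rate for J-854 is 9%.
Origin Solena qualifies under the Zoristan–Solena agreement and J-854 is covered: preferential rate 3% applies instead.
The additional-duty order on J-854 targets Solar, not Solena; it does not apply.
Duty = €197,416.64 × 3% = €5,922.50.
Total = €52,366.18 + €151,061.40 + €5,922.50 = €209,350.08.

€209,350.08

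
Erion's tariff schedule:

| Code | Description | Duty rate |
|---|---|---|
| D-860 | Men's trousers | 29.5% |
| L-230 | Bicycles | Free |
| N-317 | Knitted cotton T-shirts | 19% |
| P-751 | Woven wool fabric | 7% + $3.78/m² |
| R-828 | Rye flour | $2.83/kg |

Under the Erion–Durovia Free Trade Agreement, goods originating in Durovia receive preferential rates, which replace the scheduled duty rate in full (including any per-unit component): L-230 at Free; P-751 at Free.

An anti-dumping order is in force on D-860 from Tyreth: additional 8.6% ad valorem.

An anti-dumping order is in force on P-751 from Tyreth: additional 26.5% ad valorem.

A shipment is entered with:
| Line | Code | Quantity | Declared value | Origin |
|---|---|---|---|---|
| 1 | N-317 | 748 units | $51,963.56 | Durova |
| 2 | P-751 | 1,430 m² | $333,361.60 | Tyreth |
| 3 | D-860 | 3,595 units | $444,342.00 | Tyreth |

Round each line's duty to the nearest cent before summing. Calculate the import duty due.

Line 1 (N-317, Durova, 748 units, $51,963.56):
Base rate for N-317 is 19%.
Duty = $51,963.56 × 19% = $9,873.08.
Line 2 (P-751, Tyreth, 1,430 m², $333,361.60):
Base rate for P-751 is 7% + $3.78/m².
P-751 has an FTA preferential rate, but origin Tyreth is not Durovia; base rate stands.
Additional duty on P-751 from Tyreth: +26.5%. Applied ad valorem rate: 7% + 26.5% = 33.5%.
Duty = $333,361.60 × 33.5% + 1,430 × $3.78 = $117,081.54.
Line 3 (D-860, Tyreth, 3,595 units, $444,342.00):
Base rate for D-860 is 29.5%.
Additional duty on D-860 from Tyreth: +8.6%. Applied ad valorem rate: 29.5% + 8.6% = 38.1%.
Duty = $444,342.00 × 38.1% = $169,294.30.
Total = $9,873.08 + $117,081.54 + $169,294.30 = $296,248.92.

$296,248.92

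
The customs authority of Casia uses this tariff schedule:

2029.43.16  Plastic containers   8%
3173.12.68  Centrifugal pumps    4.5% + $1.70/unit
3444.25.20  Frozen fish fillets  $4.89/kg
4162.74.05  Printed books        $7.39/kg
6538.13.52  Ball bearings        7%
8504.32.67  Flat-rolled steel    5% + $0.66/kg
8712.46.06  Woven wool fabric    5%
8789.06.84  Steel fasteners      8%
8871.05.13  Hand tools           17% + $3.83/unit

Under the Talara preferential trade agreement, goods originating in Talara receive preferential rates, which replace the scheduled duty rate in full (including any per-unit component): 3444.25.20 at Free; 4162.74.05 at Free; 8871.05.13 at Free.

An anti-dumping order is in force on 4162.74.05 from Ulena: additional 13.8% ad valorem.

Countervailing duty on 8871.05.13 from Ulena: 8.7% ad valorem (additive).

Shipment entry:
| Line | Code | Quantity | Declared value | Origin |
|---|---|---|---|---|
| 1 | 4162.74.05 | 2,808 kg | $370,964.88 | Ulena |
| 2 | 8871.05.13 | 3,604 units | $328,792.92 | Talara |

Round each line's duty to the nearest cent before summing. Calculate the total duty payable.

Line 1 (4162.74.05, Ulena, 2,808 kg, $370,964.88):
Base rate for 4162.74.05 is $7.39/kg.
4162.74.05 has an FTA preferential rate, but origin Ulena is not Talara; base rate stands.
Additional duty on 4162.74.05 from Ulena: +13.8% ad valorem. Applied ad valorem rate = 13.8%.
Duty = $370,964.88 × 13.8% + 2,808 × $7.39 = $71,944.27.
Line 2 (8871.05.13, Talara, 3,604 units, $328,792.92):
Base rate for 8871.05.13 is 17% + $3.83/unit.
Origin Talara qualifies under the Casia–Talara agreement and 8871.05.13 is covered: preferential rate Free applies instead.
The additional-duty order on 8871.05.13 targets Ulena, not Talara; it does not apply.
Duty = $328,792.92 × 0% = $0.00.
Total = $71,944.27 + $0.00 = $71,944.27.

$71,944.27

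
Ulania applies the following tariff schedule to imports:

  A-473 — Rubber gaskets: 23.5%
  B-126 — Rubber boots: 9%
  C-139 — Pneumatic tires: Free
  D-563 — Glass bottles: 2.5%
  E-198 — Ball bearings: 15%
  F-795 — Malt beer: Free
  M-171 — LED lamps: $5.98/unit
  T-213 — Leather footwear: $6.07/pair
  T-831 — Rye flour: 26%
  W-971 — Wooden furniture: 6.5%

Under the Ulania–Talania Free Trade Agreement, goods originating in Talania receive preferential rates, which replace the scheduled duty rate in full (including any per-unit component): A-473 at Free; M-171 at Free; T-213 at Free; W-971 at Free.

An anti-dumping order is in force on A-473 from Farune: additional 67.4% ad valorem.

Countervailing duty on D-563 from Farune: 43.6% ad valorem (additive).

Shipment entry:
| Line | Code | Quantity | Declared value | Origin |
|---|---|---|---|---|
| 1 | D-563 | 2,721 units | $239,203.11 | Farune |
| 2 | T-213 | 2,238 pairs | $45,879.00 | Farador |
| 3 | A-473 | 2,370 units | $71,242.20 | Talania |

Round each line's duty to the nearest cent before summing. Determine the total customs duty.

$123,857.29

Line 1 (D-563, Farune, 2,721 units, $239,203.11):
Base rate for D-563 is 2.5%.
Additional duty on D-563 from Farune: +43.6%. Applied ad valorem rate: 2.5% + 43.6% = 46.1%.
Duty = $239,203.11 × 46.1% = $110,272.63.
Line 2 (T-213, Farador, 2,238 pairs, $45,879.00):
Base rate for T-213 is $6.07/pair.
T-213 has an FTA preferential rate, but origin Farador is not Talania; base rate stands.
Duty = 2,238 × $6.07 = $13,584.66.
Line 3 (A-473, Talania, 2,370 units, $71,242.20):
Base rate for A-473 is 23.5%.
Origin Talania qualifies under the Ulania–Talania agreement and A-473 is covered: preferential rate Free applies instead.
The additional-duty order on A-473 targets Farune, not Talania; it does not apply.
Duty = $71,242.20 × 0% = $0.00.
Total = $110,272.63 + $13,584.66 + $0.00 = $123,857.29.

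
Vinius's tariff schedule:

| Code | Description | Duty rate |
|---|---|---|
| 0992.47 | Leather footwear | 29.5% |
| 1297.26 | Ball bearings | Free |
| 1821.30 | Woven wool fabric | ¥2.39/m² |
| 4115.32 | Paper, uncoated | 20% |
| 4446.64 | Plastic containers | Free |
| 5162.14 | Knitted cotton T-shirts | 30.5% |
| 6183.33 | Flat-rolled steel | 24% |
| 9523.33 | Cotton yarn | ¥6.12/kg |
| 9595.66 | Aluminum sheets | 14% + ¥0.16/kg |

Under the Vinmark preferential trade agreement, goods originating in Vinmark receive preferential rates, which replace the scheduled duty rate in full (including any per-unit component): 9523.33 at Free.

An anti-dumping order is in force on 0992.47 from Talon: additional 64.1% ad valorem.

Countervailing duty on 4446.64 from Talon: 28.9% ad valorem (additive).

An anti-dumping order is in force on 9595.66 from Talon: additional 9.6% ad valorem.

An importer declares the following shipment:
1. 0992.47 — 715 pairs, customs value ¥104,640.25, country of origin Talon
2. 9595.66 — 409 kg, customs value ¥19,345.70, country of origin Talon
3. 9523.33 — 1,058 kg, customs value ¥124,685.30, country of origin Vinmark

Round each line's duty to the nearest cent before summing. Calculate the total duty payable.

¥102,574.30

Line 1 (0992.47, Talon, 715 pairs, ¥104,640.25):
Base rate for 0992.47 is 29.5%.
Additional duty on 0992.47 from Talon: +64.1%. Applied ad valorem rate: 29.5% + 64.1% = 93.6%.
Duty = ¥104,640.25 × 93.6% = ¥97,943.27.
Line 2 (9595.66, Talon, 409 kg, ¥19,345.70):
Base rate for 9595.66 is 14% + ¥0.16/kg.
Additional duty on 9595.66 from Talon: +9.6%. Applied ad valorem rate: 14% + 9.6% = 23.6%.
Duty = ¥19,345.70 × 23.6% + 409 × ¥0.16 = ¥4,631.03.
Line 3 (9523.33, Vinmark, 1,058 kg, ¥124,685.30):
Base rate for 9523.33 is ¥6.12/kg.
Origin Vinmark qualifies under the Vinius–Vinmark agreement and 9523.33 is covered: preferential rate Free applies instead.
Duty = ¥124,685.30 × 0% = ¥0.00.
Total = ¥97,943.27 + ¥4,631.03 + ¥0.00 = ¥102,574.30.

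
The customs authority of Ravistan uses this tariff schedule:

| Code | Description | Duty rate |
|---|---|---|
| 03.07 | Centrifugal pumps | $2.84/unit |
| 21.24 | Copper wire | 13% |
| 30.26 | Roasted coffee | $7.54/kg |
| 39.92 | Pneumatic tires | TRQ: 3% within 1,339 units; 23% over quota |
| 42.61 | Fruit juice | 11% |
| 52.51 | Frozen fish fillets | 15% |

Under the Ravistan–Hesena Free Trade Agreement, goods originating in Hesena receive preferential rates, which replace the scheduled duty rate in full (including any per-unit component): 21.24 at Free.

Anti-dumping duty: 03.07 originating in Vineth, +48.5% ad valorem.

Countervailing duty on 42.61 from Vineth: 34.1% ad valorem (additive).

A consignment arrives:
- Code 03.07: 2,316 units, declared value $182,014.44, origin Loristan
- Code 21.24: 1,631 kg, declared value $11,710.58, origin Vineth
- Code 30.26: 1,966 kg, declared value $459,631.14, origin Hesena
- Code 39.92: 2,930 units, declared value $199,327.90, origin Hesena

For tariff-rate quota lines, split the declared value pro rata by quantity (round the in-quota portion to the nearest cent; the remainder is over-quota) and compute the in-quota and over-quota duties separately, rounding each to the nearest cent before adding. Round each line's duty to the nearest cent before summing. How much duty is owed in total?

$50,550.45

Line 1 (03.07, Loristan, 2,316 units, $182,014.44):
Base rate for 03.07 is $2.84/unit.
The additional-duty order on 03.07 targets Vineth, not Loristan; it does not apply.
Duty = 2,316 × $2.84 = $6,577.44.
Line 2 (21.24, Vineth, 1,631 kg, $11,710.58):
Base rate for 21.24 is 13%.
21.24 has an FTA preferential rate, but origin Vineth is not Hesena; base rate stands.
Duty = $11,710.58 × 13% = $1,522.38.
Line 3 (30.26, Hesena, 1,966 kg, $459,631.14):
Base rate for 30.26 is $7.54/kg.
Origin Hesena is the FTA partner but 30.26 is not on the preference list; base rate stands.
Duty = 1,966 × $7.54 = $14,823.64.
Line 4 (39.92, Hesena, 2,930 units, $199,327.90):
Code 39.92 is under a tariff-rate quota (threshold 1,339 units). In-quota: 1,339 units at 3%; over-quota: 1,591 units at 23%.
Pro-rata value split: in-quota = $199,327.90 × 1,339/2,930 = $91,092.17; over-quota = $199,327.90 − $91,092.17 = $108,235.73.
In-quota duty = $91,092.17 × 3% = $2,732.77. Over-quota duty = $108,235.73 × 23% = $24,894.22.
Line duty = $2,732.77 + $24,894.22 = $27,626.99.
Total = $6,577.44 + $1,522.38 + $14,823.64 + $27,626.99 = $50,550.45.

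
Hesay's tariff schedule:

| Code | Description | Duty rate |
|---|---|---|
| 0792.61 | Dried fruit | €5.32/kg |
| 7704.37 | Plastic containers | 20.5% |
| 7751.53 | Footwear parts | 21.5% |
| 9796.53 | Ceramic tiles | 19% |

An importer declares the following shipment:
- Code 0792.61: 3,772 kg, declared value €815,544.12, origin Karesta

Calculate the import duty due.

€20,067.04

Line 1 (0792.61, Karesta, 3,772 kg, €815,544.12):
Base rate for 0792.61 is €5.32/kg.
Duty = 3,772 × €5.32 = €20,067.04.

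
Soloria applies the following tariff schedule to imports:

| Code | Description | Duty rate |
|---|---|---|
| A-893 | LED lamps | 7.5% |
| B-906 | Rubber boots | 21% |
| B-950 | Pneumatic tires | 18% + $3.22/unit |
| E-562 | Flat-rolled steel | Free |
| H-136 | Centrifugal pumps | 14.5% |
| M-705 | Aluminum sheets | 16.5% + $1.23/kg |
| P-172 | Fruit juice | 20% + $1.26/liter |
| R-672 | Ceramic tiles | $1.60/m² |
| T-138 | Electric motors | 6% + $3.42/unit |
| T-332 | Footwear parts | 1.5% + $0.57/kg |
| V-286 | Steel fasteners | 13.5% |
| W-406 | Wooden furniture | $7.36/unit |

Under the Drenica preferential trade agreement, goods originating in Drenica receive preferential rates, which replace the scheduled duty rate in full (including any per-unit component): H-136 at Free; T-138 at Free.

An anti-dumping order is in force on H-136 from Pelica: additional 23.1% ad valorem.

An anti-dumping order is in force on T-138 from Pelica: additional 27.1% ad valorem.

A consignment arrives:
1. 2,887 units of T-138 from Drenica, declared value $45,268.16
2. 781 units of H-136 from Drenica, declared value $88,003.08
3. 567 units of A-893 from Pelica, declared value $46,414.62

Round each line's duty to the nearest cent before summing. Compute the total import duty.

$3,481.10

Line 1 (T-138, Drenica, 2,887 units, $45,268.16):
Base rate for T-138 is 6% + $3.42/unit.
Origin Drenica qualifies under the Soloria–Drenica agreement and T-138 is covered: preferential rate Free applies instead.
The additional-duty order on T-138 targets Pelica, not Drenica; it does not apply.
Duty = $45,268.16 × 0% = $0.00.
Line 2 (H-136, Drenica, 781 units, $88,003.08):
Base rate for H-136 is 14.5%.
Origin Drenica qualifies under the Soloria–Drenica agreement and H-136 is covered: preferential rate Free applies instead.
The additional-duty order on H-136 targets Pelica, not Drenica; it does not apply.
Duty = $88,003.08 × 0% = $0.00.
Line 3 (A-893, Pelica, 567 units, $46,414.62):
Base rate for A-893 is 7.5%.
Duty = $46,414.62 × 7.5% = $3,481.10.
Total = $0.00 + $0.00 + $3,481.10 = $3,481.10.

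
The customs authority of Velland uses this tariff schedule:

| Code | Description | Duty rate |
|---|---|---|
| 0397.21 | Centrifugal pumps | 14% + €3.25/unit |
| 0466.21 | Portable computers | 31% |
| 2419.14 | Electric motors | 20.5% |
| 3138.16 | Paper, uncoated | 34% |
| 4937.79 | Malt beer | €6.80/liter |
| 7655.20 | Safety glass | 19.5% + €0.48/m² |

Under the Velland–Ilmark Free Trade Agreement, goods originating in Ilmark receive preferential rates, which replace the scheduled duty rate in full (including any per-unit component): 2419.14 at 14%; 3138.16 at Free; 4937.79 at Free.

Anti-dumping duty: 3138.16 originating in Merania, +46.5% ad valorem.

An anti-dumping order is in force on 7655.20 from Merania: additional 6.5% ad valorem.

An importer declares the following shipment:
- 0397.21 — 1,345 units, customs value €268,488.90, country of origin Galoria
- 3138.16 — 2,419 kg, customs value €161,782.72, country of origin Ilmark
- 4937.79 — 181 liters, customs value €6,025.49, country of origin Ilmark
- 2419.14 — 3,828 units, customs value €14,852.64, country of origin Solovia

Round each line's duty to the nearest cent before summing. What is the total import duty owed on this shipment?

€45,004.49

Line 1 (0397.21, Galoria, 1,345 units, €268,488.90):
Base rate for 0397.21 is 14% + €3.25/unit.
Duty = €268,488.90 × 14% + 1,345 × €3.25 = €41,959.70.
Line 2 (3138.16, Ilmark, 2,419 kg, €161,782.72):
Base rate for 3138.16 is 34%.
Origin Ilmark qualifies under the Velland–Ilmark agreement and 3138.16 is covered: preferential rate Free applies instead.
The additional-duty order on 3138.16 targets Merania, not Ilmark; it does not apply.
Duty = €161,782.72 × 0% = €0.00.
Line 3 (4937.79, Ilmark, 181 liters, €6,025.49):
Base rate for 4937.79 is €6.80/liter.
Origin Ilmark qualifies under the Velland–Ilmark agreement and 4937.79 is covered: preferential rate Free applies instead.
Duty = €6,025.49 × 0% = €0.00.
Line 4 (2419.14, Solovia, 3,828 units, €14,852.64):
Base rate for 2419.14 is 20.5%.
2419.14 has an FTA preferential rate, but origin Solovia is not Ilmark; base rate stands.
Duty = €14,852.64 × 20.5% = €3,044.79.
Total = €41,959.70 + €0.00 + €0.00 + €3,044.79 = €45,004.49.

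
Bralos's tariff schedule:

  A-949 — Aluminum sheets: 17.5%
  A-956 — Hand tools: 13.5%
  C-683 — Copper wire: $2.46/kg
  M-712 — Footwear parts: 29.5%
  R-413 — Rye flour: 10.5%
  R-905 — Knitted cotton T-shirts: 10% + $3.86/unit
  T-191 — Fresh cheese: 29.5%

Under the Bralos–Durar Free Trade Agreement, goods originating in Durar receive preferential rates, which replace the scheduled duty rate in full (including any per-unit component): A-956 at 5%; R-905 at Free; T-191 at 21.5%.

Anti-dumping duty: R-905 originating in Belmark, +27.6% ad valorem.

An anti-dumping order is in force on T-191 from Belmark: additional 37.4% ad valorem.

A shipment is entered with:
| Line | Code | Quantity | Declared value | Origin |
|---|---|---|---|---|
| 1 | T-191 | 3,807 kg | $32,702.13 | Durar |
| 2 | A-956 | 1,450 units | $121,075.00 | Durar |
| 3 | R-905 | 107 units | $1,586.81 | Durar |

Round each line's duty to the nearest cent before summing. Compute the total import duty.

$13,084.71

Line 1 (T-191, Durar, 3,807 kg, $32,702.13):
Base rate for T-191 is 29.5%.
Origin Durar qualifies under the Bralos–Durar agreement and T-191 is covered: preferential rate 21.5% applies instead.
The additional-duty order on T-191 targets Belmark, not Durar; it does not apply.
Duty = $32,702.13 × 21.5% = $7,030.96.
Line 2 (A-956, Durar, 1,450 units, $121,075.00):
Base rate for A-956 is 13.5%.
Origin Durar qualifies under the Bralos–Durar agreement and A-956 is covered: preferential rate 5% applies instead.
Duty = $121,075.00 × 5% = $6,053.75.
Line 3 (R-905, Durar, 107 units, $1,586.81):
Base rate for R-905 is 10% + $3.86/unit.
Origin Durar qualifies under the Bralos–Durar agreement and R-905 is covered: preferential rate Free applies instead.
The additional-duty order on R-905 targets Belmark, not Durar; it does not apply.
Duty = $1,586.81 × 0% = $0.00.
Total = $7,030.96 + $6,053.75 + $0.00 = $13,084.71.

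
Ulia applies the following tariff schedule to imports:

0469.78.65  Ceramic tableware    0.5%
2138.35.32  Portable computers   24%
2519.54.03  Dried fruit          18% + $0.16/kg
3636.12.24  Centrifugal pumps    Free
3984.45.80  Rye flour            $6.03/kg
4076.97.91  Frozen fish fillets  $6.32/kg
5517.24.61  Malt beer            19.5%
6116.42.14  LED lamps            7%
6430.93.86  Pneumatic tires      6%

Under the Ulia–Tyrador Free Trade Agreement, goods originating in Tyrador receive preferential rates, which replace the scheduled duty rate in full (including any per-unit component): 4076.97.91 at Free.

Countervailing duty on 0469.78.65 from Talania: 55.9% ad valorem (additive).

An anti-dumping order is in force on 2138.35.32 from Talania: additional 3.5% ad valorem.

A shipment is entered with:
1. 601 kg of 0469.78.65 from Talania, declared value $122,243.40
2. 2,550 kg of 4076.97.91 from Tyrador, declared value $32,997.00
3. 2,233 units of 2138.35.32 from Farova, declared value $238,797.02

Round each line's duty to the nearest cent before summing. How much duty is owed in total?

Line 1 (0469.78.65, Talania, 601 kg, $122,243.40):
Base rate for 0469.78.65 is 0.5%.
Additional duty on 0469.78.65 from Talania: +55.9%. Applied ad valorem rate: 0.5% + 55.9% = 56.4%.
Duty = $122,243.40 × 56.4% = $68,945.28.
Line 2 (4076.97.91, Tyrador, 2,550 kg, $32,997.00):
Base rate for 4076.97.91 is $6.32/kg.
Origin Tyrador qualifies under the Ulia–Tyrador agreement and 4076.97.91 is covered: preferential rate Free applies instead.
Duty = $32,997.00 × 0% = $0.00.
Line 3 (2138.35.32, Farova, 2,233 units, $238,797.02):
Base rate for 2138.35.32 is 24%.
The additional-duty order on 2138.35.32 targets Talania, not Farova; it does not apply.
Duty = $238,797.02 × 24% = $57,311.28.
Total = $68,945.28 + $0.00 + $57,311.28 = $126,256.56.

$126,256.56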